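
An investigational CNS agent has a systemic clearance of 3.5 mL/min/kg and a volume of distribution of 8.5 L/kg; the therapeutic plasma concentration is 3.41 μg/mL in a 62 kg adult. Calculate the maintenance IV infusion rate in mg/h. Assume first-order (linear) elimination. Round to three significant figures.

CL = 3.5 mL/min/kg × 62 kg = 217.0 mL/min = 217.0 × 60/1000 = 13.02 L/h
At steady state, infusion rate equals elimination rate: rate in = CL × Css.
Rate = CL × Css = 13.02 × 3.41 = 44.40 mg/h

44.4 mg/h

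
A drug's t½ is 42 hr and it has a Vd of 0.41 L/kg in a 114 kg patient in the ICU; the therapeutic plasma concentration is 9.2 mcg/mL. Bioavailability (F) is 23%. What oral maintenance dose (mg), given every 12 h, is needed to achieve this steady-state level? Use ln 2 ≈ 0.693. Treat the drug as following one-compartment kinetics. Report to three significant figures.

Vd = 0.41 L/kg × 114 kg = 46.74 L
k = 0.693/42 = 0.01650 h⁻¹, so CL = k·Vd = 0.01650 × 46.74 = 0.7712 L/h
D = CL × Css × τ / F = 0.7712 × 9.2 × 12 / 0.23 = 370.2 mg

370 mg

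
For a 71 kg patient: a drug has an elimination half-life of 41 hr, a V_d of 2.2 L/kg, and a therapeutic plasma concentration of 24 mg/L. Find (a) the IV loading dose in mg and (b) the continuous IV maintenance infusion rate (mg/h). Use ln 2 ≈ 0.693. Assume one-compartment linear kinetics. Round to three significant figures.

Vd(total) = 71 kg × 2.2 L/kg = 156.2 L
LD = Vd × C = 156.2 × 24 = 3749 mg
CL = 0.693 × Vd / t½ = 0.693 × 156.2 / 41 = 2.640 L/h
Infusion rate = CL × Css = 2.640 × 24 = 63.36 mg/h

(a) 3750 mg; (b) 63.4 mg/h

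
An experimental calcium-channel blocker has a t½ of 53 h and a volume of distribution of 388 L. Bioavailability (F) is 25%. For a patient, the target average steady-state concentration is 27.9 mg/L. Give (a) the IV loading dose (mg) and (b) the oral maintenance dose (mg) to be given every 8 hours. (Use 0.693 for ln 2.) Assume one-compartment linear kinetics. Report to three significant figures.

LD = Vd × C = 388.0 × 27.9 = 10830 mg
CL = 0.693 × Vd / t½ = 0.693 × 388.0 / 53 = 5.073 L/h
D = CL × Css × τ / F = 5.073 × 27.9 × 8 / 0.25 = 4529 mg

(a) 10800 mg; (b) 4530 mg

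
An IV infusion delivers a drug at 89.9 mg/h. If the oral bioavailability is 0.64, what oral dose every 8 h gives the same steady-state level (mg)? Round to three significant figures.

To maintain the same Css, the systemic dosing rate must be unchanged: F·D/τ = infusion rate.
D = rate × τ / F = 89.9 × 8 / 0.64 = 1124 mg

1120 mg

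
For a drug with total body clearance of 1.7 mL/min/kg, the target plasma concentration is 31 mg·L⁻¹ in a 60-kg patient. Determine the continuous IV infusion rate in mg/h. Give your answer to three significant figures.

190 mg/h

CL = 1.7 mL/min/kg × 60 kg = 102.0 mL/min = 102.0 × 60/1000 = 6.120 L/h
At steady state, infusion rate equals elimination rate: rate in = CL × Css.
Rate = CL × Css = 6.120 × 31 = 189.7 mg/h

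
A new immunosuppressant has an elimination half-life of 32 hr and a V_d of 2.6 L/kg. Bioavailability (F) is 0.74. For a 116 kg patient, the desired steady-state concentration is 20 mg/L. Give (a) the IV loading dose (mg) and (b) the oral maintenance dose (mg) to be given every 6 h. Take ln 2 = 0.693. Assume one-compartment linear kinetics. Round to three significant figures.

Vd(total) = 116 kg × 2.6 L/kg = 301.6 L
LD = Vd × C = 301.6 × 20 = 6032 mg
CL = 0.693 × Vd / t½ = 0.693 × 301.6 / 32 = 6.532 L/h
D = CL × Css × τ / F = 6.532 × 20 × 6 / 0.74 = 1059 mg

(a) 6030 mg; (b) 1060 mg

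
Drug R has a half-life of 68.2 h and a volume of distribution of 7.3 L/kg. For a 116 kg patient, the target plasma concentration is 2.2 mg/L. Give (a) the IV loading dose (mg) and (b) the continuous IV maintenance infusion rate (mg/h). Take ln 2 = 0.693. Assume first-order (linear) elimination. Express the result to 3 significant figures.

(a) 1860 mg; (b) 18.9 mg/h

Vd = 7.3 L/kg × 116 kg = 846.8 L
LD = Vd × C = 846.8 × 2.2 = 1863 mg
CL = 0.693 × Vd / t½ = 0.693 × 846.8 / 68.2 = 8.605 L/h
Infusion rate = CL × Css = 8.605 × 2.2 = 18.93 mg/h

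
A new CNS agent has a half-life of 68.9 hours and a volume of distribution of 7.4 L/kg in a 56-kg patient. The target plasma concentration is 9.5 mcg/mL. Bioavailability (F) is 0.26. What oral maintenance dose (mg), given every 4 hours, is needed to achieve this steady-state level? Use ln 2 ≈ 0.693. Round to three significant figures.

Vd = 7.4 L/kg × 56 kg = 414.4 L
CL = ln 2 · Vd / t½ = 0.693 × 414.4 / 68.9 = 4.168 L/h
D = CL × Css × τ / F = 4.168 × 9.5 × 4 / 0.26 = 609.2 mg

609 mg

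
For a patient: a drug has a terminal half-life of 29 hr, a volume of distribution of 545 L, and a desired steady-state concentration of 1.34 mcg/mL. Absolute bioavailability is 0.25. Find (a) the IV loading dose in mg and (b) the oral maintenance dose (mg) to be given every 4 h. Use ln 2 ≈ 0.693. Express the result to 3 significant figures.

(a) 730 mg; (b) 279 mg

LD = Vd × C = 545.0 × 1.34 = 730.3 mg
CL = 0.693 × Vd / t½ = 0.693 × 545.0 / 29 = 13.02 L/h
D = CL × Css × τ / F = 13.02 × 1.34 × 4 / 0.25 = 279.1 mg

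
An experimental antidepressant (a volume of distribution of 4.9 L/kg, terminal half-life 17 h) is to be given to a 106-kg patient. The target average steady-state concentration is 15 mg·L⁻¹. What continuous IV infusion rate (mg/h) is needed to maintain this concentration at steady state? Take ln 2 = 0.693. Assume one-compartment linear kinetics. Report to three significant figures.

318 mg/h

Vd(total) = 106 kg × 4.9 L/kg = 519.4 L
CL = 0.693 × Vd / t½ = 0.693 × 519.4 / 17 = 21.17 L/h
Infusion rate = CL × Css = 21.17 × 15 = 317.6 mg/h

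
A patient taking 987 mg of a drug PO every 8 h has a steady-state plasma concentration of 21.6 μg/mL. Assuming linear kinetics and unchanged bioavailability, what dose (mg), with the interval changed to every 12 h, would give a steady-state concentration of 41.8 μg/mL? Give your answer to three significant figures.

With linear kinetics, Css is proportional to dose rate (D/τ) at fixed clearance.
D₂ = D₁ × (Css,target / Css,current) × (τ₂/τ₁) = 987 × (41.8/21.6) × (12/8) = 2865 mg

2870 mg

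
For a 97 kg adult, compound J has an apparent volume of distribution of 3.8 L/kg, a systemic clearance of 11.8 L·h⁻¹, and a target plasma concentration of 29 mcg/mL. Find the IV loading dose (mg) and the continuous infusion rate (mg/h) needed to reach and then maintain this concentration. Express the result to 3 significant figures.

Vd(total) = 97 kg × 3.8 L/kg = 368.6 L
LD = Vd · C_target = 368.6 × 29 = 10690 mg
Maintenance infusion rate = CL × Css = 11.80 × 29 = 342.2 mg/h

(a) 10700 mg; (b) 342 mg/h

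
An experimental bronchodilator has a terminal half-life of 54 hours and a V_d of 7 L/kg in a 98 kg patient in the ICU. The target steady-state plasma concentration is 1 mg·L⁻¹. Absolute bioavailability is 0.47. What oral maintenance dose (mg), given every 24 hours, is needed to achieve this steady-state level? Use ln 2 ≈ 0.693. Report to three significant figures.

450 mg

Vd = 7 L/kg × 98 kg = 686.0 L
CL = 0.693 × Vd / t½ = 0.693 × 686.0 / 54 = 8.804 L/h
D = CL × Css × τ / F = 8.804 × 1 × 24 / 0.47 = 449.6 mg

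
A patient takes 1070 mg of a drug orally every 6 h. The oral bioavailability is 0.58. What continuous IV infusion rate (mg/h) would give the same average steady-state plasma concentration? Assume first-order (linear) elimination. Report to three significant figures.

Equivalent systemic input: infusion rate = F·D/τ.
Rate = 0.58 × 1070 / 6 = 103.4 mg/h

103 mg/h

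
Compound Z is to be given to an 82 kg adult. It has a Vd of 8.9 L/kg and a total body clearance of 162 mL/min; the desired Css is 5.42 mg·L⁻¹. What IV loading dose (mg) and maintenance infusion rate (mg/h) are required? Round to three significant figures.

Vd(total) = 82 kg × 8.9 L/kg = 729.8 L
LD = Vd · C_target = 729.8 × 5.42 = 3956 mg
CL = 162 mL/min = 162 × 0.06 = 9.720 L/h
Maintenance: replace elimination → rate = CL × Css = 9.720 × 5.42 = 52.68 mg/h

(a) 3960 mg; (b) 52.7 mg/h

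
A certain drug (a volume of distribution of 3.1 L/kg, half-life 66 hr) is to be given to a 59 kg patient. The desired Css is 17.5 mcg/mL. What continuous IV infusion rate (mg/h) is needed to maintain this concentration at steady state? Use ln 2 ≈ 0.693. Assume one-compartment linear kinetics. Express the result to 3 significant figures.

33.6 mg/h

Vd(total) = 59 kg × 3.1 L/kg = 182.9 L
k = 0.693/66 = 0.01050 h⁻¹, so CL = k·Vd = 0.01050 × 182.9 = 1.920 L/h
Infusion rate = CL × Css = 1.920 × 17.5 = 33.60 mg/h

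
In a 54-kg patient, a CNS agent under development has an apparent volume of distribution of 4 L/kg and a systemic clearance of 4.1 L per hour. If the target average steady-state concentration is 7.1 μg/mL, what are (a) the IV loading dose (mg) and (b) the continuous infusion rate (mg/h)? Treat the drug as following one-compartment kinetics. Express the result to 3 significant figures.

(a) 1530 mg; (b) 29.1 mg/h

Vd = 4 L/kg × 54 kg = 216.0 L
Loading: fill Vd to C_target → 216.0 L × 7.1 mg/L = 1534 mg
Infusion rate = 4.100 L/h × 7.1 mg/L = 29.11 mg/h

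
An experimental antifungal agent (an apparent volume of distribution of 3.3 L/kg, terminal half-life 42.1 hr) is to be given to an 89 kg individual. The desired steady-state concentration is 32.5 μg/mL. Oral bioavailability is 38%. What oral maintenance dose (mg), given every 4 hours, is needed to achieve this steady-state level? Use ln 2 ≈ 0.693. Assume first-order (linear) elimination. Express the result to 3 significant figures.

1650 mg

Vd(total) = 89 kg × 3.3 L/kg = 293.7 L
CL = 0.693 × Vd / t½ = 0.693 × 293.7 / 42.1 = 4.835 L/h
D = CL × Css × τ / F = 4.835 × 32.5 × 4 / 0.38 = 1654 mg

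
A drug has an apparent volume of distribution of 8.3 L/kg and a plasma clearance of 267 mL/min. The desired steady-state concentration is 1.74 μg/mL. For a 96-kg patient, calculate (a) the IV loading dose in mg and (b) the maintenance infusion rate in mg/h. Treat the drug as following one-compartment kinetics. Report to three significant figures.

Total Vd = 8.3 × 96 = 796.8 L
LD = Vd · C_target = 796.8 × 1.74 = 1386 mg
Convert clearance: 267 mL/min × 60 min/h ÷ 1000 mL/L = 16.02 L/h
Infusion rate = 16.02 L/h × 1.74 mg/L = 27.87 mg/h

(a) 1390 mg; (b) 27.9 mg/h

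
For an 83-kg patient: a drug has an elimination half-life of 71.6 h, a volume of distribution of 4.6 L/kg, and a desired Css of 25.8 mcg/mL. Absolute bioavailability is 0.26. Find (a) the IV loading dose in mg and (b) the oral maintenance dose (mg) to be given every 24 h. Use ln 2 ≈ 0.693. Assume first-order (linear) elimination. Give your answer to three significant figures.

(a) 9850 mg; (b) 8800 mg

Vd(total) = 83 kg × 4.6 L/kg = 381.8 L
LD = Vd × C = 381.8 × 25.8 = 9850 mg
CL = 0.693 × Vd / t½ = 0.693 × 381.8 / 71.6 = 3.695 L/h
D = CL × Css × τ / F = 3.695 × 25.8 × 24 / 0.26 = 8800 mg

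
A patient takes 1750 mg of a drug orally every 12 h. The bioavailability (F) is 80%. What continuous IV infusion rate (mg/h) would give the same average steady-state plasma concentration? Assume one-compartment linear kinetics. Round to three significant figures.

Equivalent systemic input: infusion rate = F·D/τ.
Rate = 0.8 × 1750 / 12 = 116.7 mg/h

117 mg/h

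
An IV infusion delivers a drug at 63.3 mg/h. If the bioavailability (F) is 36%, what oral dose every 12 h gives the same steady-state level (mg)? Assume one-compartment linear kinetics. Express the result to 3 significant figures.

To maintain the same Css, the systemic dosing rate must be unchanged: F·D/τ = infusion rate.
D = rate × τ / F = 63.3 × 12 / 0.36 = 2110 mg

2110 mg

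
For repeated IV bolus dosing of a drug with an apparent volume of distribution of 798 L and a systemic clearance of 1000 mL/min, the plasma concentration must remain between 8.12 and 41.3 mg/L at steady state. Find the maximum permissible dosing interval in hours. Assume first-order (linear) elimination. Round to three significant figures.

21.6 h

CL = 1000 mL/min = 1000 × 0.06 = 60.00 L/h
k = CL / Vd = 60.00 / 798.0 = 0.07519 h⁻¹
Between IV bolus doses, concentration decays as C = C₀·e^(−kτ), so C_peak/C_trough = e^(kτ).
τ_max = ln(C_peak/C_trough) / k = ln(41.3/8.12) / 0.07519 = 1.627 / 0.07519 = 21.64 h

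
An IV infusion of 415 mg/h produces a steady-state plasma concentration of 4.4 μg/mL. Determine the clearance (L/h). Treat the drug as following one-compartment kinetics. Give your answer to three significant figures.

94.3 L/h

At steady state, infusion rate = CL × Css, so CL = rate / Css.
CL = 415 / 4.4 = 94.32 L/h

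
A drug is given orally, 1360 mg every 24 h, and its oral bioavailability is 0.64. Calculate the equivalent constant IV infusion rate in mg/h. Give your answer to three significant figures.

Equivalent systemic input: infusion rate = F·D/τ.
Rate = 0.64 × 1360 / 24 = 36.27 mg/h

36.3 mg/h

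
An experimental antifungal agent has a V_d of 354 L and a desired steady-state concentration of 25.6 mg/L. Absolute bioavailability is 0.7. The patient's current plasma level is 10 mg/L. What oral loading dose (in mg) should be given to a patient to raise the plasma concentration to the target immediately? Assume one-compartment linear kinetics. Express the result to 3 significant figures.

7890 mg

Concentration deficit ΔC = 25.6 − 10 = 15.60 mg/L
LD = Vd × ΔC / F = 354.0 × 15.60 / 0.7 = 7889 mg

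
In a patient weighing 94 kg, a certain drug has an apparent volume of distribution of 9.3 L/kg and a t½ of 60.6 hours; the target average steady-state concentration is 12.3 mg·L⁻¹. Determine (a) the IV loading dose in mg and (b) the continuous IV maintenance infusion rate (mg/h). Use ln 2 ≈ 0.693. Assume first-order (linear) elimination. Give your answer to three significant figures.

(a) 10800 mg; (b) 123 mg/h

Vd(total) = 94 kg × 9.3 L/kg = 874.2 L
LD = Vd × C = 874.2 × 12.3 = 10750 mg
CL = 0.693 × Vd / t½ = 0.693 × 874.2 / 60.6 = 9.997 L/h
Infusion rate = CL × Css = 9.997 × 12.3 = 123.0 mg/h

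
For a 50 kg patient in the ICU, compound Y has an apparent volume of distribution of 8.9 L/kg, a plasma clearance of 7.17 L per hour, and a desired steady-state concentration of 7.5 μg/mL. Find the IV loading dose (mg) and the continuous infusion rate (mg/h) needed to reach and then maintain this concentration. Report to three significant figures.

(a) 3340 mg; (b) 53.8 mg/h

Total Vd = 8.9 × 50 = 445.0 L
Loading dose = Vd × C = 445.0 × 7.5 = 3338 mg
Maintenance infusion rate = CL × Css = 7.170 × 7.5 = 53.78 mg/h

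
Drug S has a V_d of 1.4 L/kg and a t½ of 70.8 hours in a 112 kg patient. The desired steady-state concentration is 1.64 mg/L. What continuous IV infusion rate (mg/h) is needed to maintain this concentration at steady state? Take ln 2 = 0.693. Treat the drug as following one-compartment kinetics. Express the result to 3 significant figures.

2.52 mg/h

Total Vd = 1.4 × 112 = 156.8 L
CL = 0.693 × Vd / t½ = 0.693 × 156.8 / 70.8 = 1.535 L/h
Infusion rate = CL × Css = 1.535 × 1.64 = 2.517 mg/h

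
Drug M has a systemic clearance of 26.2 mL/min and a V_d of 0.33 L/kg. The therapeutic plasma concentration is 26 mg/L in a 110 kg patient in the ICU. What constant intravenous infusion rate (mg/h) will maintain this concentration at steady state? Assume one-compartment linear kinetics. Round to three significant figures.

40.9 mg/h

CL = 26.2 mL/min × 60/1000 = 1.572 L/h
At steady state, infusion rate equals elimination rate: rate in = CL × Css.
R₀ = 1.572 × 26 = 40.87 mg/h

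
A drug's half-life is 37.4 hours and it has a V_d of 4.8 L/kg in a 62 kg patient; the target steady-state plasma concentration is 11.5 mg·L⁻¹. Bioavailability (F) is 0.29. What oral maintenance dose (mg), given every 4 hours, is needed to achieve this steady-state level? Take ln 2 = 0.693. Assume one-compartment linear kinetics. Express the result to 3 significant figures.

875 mg

Total Vd = 4.8 × 62 = 297.6 L
CL = ln 2 · Vd / t½ = 0.693 × 297.6 / 37.4 = 5.514 L/h
D = CL × Css × τ / F = 5.514 × 11.5 × 4 / 0.29 = 874.6 mg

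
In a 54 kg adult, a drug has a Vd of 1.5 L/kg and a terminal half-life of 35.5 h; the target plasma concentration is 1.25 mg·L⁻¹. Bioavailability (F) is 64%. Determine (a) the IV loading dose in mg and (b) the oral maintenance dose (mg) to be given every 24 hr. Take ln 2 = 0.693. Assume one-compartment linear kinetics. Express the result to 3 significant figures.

(a) 101 mg; (b) 74.1 mg

Vd(total) = 54 kg × 1.5 L/kg = 81.00 L
LD = Vd × C = 81.00 × 1.25 = 101.3 mg
CL = 0.693 × Vd / t½ = 0.693 × 81.00 / 35.5 = 1.581 L/h
D = CL × Css × τ / F = 1.581 × 1.25 × 24 / 0.64 = 74.11 mg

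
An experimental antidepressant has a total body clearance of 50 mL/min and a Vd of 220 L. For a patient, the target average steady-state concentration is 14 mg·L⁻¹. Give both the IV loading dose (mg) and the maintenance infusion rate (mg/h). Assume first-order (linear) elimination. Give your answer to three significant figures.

(a) 3080 mg; (b) 42.0 mg/h

Loading dose = Vd × C = 220.0 × 14 = 3080 mg
CL = 50 mL/min × 60/1000 = 3.000 L/h
Infusion rate = 3.000 L/h × 14 mg/L = 42.00 mg/h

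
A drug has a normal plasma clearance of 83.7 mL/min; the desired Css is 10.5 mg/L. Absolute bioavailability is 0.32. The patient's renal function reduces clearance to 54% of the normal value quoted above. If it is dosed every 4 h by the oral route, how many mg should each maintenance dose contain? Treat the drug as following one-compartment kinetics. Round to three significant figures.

356 mg

CL = 83.7 mL/min × 60/1000 = 5.022 L/h
Patient clearance = 0.54 × 5.022 = 2.712 L/h
At steady state, dose per interval replaces the amount cleared in that interval: F·D/τ = CL·Css.
D = CL × Css × τ / F = 2.712 × 10.5 × 4 / 0.32 = 356.0 mg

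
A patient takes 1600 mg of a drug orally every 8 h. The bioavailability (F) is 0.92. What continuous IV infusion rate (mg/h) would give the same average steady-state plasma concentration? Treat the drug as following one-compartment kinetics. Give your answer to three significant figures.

184 mg/h

Equivalent systemic input: infusion rate = F·D/τ.
Rate = 0.92 × 1600 / 8 = 184.0 mg/h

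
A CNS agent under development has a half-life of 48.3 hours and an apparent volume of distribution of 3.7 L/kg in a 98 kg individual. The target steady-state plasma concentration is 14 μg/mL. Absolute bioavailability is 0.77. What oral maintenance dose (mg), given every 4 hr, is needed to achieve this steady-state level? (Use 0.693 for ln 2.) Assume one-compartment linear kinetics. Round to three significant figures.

Vd = 3.7 L/kg × 98 kg = 362.6 L
k = 0.693/48.3 = 0.01435 h⁻¹, so CL = k·Vd = 0.01435 × 362.6 = 5.203 L/h
D = CL × Css × τ / F = 5.203 × 14 × 4 / 0.77 = 378.4 mg

378 mg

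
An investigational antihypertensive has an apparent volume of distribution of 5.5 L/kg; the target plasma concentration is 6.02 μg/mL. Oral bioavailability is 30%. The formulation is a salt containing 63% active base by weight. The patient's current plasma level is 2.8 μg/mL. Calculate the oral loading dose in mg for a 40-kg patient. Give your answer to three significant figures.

Total Vd = 5.5 × 40 = 220.0 L
Concentration deficit ΔC = 6.02 − 2.8 = 3.220 mg/L
LD = Vd × ΔC / F / S = 220.0 × 3.220 / 0.3 / 0.63 = 3748 mg

3750 mg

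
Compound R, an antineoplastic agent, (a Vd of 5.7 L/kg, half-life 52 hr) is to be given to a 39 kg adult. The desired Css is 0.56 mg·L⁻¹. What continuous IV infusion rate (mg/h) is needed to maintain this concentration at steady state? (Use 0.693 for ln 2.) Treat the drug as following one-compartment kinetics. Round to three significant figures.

Vd = 5.7 L/kg × 39 kg = 222.3 L
k = 0.693/52 = 0.01333 h⁻¹, so CL = k·Vd = 0.01333 × 222.3 = 2.963 L/h
Infusion rate = CL × Css = 2.963 × 0.56 = 1.659 mg/h

1.66 mg/h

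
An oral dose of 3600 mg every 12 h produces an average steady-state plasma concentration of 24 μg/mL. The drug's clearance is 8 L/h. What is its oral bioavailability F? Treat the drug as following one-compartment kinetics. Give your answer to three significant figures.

0.640

F·D/τ = CL·Css at steady state → F = CL·Css·τ / D.
F = 8 × 24 × 12 / 3600 = 0.640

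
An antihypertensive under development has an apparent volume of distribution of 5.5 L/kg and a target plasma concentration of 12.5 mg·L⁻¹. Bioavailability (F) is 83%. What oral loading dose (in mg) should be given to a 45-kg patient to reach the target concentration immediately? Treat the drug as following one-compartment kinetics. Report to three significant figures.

3730 mg

Vd = 5.5 L/kg × 45 kg = 247.5 L
LD = Vd × C / F = 247.5 × 12.50 / 0.83 = 3727 mg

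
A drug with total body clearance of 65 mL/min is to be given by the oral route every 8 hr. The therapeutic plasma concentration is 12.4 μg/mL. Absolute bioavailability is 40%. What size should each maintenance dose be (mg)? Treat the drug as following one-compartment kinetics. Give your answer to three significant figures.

Convert clearance: 65 mL/min × 60 min/h ÷ 1000 mL/L = 3.900 L/h
At steady state, dose per interval replaces the amount cleared in that interval: F·D/τ = CL·Css.
D = CL × Css × τ / F = 3.900 × 12.4 × 8 / 0.4 = 967.2 mg

967 mg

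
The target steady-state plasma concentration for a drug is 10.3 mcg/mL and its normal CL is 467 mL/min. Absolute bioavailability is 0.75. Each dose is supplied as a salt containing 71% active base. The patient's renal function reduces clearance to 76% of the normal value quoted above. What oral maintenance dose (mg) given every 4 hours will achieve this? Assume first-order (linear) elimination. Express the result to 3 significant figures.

1650 mg

CL = 467 mL/min × 60/1000 = 28.02 L/h
Patient clearance = 0.76 × 28.02 = 21.30 L/h
D = CL × Css × τ / F / S = 21.30 × 10.3 × 4 / 0.75 / 0.71 = 1648 mg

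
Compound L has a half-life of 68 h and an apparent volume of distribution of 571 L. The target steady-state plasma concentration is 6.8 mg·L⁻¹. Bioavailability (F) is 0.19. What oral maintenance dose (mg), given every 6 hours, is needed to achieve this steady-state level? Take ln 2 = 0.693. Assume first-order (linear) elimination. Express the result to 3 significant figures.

1250 mg

CL = 0.693 × Vd / t½ = 0.693 × 571.0 / 68 = 5.819 L/h
D = CL × Css × τ / F = 5.819 × 6.8 × 6 / 0.19 = 1250 mg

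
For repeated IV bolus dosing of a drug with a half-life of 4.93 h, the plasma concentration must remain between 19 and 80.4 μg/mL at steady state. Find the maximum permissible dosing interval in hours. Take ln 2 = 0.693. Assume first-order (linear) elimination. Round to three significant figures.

10.3 h

k = 0.693 / t½ = 0.693 / 4.93 = 0.1406 h⁻¹
Between IV bolus doses, concentration decays as C = C₀·e^(−kτ), so C_peak/C_trough = e^(kτ).
τ_max = ln(C_peak/C_trough) / k = ln(80.4/19) / 0.1406 = 1.443 / 0.1406 = 10.26 h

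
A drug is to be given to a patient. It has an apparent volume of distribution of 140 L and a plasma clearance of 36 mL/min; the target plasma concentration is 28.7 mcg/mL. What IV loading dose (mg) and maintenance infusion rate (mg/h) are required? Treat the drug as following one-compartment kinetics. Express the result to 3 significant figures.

Loading dose = Vd × C = 140.0 × 28.7 = 4018 mg
CL = 36 mL/min = 36 × 0.06 = 2.160 L/h
Infusion rate = 2.160 L/h × 28.7 mg/L = 61.99 mg/h

(a) 4020 mg; (b) 62.0 mg/h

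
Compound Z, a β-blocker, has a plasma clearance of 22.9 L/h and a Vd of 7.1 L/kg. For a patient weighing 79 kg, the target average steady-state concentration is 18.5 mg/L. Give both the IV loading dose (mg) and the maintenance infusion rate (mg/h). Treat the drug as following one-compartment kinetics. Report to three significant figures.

Vd(total) = 79 kg × 7.1 L/kg = 560.9 L
Loading dose = Vd × C = 560.9 × 18.5 = 10380 mg
Maintenance: replace elimination → rate = CL × Css = 22.90 × 18.5 = 423.7 mg/h

(a) 10400 mg; (b) 424 mg/h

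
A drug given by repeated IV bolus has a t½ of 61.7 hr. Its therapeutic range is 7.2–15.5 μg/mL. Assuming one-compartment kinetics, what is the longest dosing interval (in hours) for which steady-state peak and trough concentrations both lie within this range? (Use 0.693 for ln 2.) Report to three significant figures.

68.3 h

k = 0.693 / t½ = 0.693 / 61.7 = 0.01123 h⁻¹
Between IV bolus doses, concentration decays as C = C₀·e^(−kτ), so C_peak/C_trough = e^(kτ).
τ_max = ln(C_peak/C_trough) / k = ln(15.5/7.2) / 0.01123 = 0.7668 / 0.01123 = 68.28 h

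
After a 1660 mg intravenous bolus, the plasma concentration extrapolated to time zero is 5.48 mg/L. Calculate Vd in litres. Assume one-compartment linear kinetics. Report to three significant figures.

303 L

Immediately after an IV bolus, C₀ = Dose / Vd, so Vd = Dose / C₀.
Vd = 1660 / 5.48 = 302.9 L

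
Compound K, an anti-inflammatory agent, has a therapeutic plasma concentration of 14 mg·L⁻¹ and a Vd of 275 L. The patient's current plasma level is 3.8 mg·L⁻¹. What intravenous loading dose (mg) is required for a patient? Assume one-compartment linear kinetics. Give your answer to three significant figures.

2810 mg

The loading dose fills Vd to the target concentration.
Concentration deficit ΔC = 14 − 3.8 = 10.20 mg/L
LD = Vd × ΔC = 275.0 × 10.20 = 2805 mg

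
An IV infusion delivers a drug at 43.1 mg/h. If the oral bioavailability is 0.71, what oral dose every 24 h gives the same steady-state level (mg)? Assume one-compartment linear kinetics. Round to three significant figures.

1460 mg

To maintain the same Css, the systemic dosing rate must be unchanged: F·D/τ = infusion rate.
D = rate × τ / F = 43.1 × 24 / 0.71 = 1457 mg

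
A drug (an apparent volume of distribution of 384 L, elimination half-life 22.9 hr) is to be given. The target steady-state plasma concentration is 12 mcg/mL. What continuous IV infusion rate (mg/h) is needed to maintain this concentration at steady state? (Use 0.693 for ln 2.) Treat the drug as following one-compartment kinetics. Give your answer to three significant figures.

139 mg/h

CL = ln 2 · Vd / t½ = 0.693 × 384.0 / 22.9 = 11.62 L/h
Infusion rate = CL × Css = 11.62 × 12 = 139.4 mg/h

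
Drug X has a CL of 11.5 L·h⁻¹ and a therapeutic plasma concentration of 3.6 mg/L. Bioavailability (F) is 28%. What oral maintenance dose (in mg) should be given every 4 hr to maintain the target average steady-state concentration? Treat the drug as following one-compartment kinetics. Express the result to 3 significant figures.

591 mg

D = CL × Css × τ / F = 11.50 × 3.6 × 4 / 0.28 = 591.4 mg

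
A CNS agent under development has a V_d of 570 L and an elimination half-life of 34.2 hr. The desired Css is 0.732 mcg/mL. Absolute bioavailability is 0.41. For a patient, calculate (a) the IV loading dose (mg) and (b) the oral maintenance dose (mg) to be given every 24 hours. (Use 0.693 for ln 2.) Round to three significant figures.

(a) 417 mg; (b) 495 mg

LD = Vd × C = 570.0 × 0.732 = 417.2 mg
CL = 0.693 × Vd / t½ = 0.693 × 570.0 / 34.2 = 11.55 L/h
D = CL × Css × τ / F = 11.55 × 0.732 × 24 / 0.41 = 494.9 mg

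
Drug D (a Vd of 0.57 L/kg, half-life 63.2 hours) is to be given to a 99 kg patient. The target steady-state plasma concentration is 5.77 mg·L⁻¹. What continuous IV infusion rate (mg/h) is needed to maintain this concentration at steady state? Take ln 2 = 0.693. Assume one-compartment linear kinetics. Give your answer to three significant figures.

Total Vd = 0.57 × 99 = 56.43 L
k = 0.693/63.2 = 0.01097 h⁻¹, so CL = k·Vd = 0.01097 × 56.43 = 0.6190 L/h
Infusion rate = CL × Css = 0.6190 × 5.77 = 3.572 mg/h

3.57 mg/h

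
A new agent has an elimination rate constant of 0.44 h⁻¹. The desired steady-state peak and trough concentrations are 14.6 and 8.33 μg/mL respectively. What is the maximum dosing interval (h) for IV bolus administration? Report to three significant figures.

Between IV bolus doses, concentration decays as C = C₀·e^(−kτ), so C_peak/C_trough = e^(kτ).
τ_max = ln(C_peak/C_trough) / k = ln(14.6/8.33) / 0.4400 = 0.5612 / 0.4400 = 1.275 h

1.28 h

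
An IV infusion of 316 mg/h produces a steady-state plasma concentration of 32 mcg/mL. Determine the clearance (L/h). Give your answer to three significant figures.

At steady state, infusion rate = CL × Css, so CL = rate / Css.
CL = 316 / 32 = 9.875 L/h

9.88 L/h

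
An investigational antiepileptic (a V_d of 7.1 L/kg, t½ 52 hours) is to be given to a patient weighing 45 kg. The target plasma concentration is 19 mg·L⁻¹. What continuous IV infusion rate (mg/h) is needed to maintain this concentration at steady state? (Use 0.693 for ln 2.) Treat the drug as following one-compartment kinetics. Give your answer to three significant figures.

80.9 mg/h

Total Vd = 7.1 × 45 = 319.5 L
CL = ln 2 · Vd / t½ = 0.693 × 319.5 / 52 = 4.258 L/h
Infusion rate = CL × Css = 4.258 × 19 = 80.90 mg/h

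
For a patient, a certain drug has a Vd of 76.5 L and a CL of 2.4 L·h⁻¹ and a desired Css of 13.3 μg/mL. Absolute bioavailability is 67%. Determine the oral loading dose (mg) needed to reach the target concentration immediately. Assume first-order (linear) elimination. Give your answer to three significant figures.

1520 mg

LD is governed by Vd — clearance does not enter the loading-dose calculation.
LD = Vd × C / F = 76.50 × 13.30 / 0.67 = 1519 mg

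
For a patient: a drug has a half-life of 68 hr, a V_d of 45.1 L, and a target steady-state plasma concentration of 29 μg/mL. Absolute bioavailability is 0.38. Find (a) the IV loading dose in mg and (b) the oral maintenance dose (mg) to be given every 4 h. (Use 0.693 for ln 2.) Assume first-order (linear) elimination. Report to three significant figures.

(a) 1310 mg; (b) 140 mg

LD = Vd × C = 45.10 × 29 = 1308 mg
CL = 0.693 × Vd / t½ = 0.693 × 45.10 / 68 = 0.4596 L/h
D = CL × Css × τ / F = 0.4596 × 29 × 4 / 0.38 = 140.3 mg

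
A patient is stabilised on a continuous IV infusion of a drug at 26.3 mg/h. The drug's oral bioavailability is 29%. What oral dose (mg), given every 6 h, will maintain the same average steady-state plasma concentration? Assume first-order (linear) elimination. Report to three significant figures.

544 mg

To maintain the same Css, the systemic dosing rate must be unchanged: F·D/τ = infusion rate.
D = rate × τ / F = 26.3 × 6 / 0.29 = 544.1 mg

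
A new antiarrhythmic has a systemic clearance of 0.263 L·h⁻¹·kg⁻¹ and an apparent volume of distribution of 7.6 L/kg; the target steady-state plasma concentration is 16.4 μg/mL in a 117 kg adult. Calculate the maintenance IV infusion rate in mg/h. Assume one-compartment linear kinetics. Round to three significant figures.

CL = 0.263 L·h⁻¹·kg⁻¹ × 117 kg = 30.77 L/h
Maintenance depends on clearance, not Vd — rate in must match rate out.
Rate = CL × Css = 30.77 × 16.4 = 504.6 mg/h

505 mg/h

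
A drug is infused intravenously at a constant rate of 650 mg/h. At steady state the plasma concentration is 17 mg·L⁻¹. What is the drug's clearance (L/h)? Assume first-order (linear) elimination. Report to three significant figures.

At steady state, infusion rate = CL × Css, so CL = rate / Css.
CL = 650 / 17 = 38.24 L/h

38.2 L/h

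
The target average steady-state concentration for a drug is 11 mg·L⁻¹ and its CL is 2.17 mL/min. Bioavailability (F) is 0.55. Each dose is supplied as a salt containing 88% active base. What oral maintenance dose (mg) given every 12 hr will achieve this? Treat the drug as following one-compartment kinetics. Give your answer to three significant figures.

CL = 2.17 mL/min = 2.17 × 0.06 = 0.1302 L/h
At steady state, dose per interval replaces the amount cleared in that interval: F·S·D/τ = CL·Css.
D = CL × Css × τ / F / S = 0.1302 × 11 × 12 / 0.55 / 0.88 = 35.51 mg

35.5 mg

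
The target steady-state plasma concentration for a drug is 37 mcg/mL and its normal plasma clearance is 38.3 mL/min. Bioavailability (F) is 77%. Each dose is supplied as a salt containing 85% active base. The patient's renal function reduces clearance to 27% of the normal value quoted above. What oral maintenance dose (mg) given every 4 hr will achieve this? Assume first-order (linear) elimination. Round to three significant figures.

140 mg

Convert clearance: 38.3 mL/min × 60 min/h ÷ 1000 mL/L = 2.298 L/h
Patient clearance = 0.27 × 2.298 = 0.6205 L/h
D = CL × Css × τ / F / S = 0.6205 × 37 × 4 / 0.77 / 0.85 = 140.3 mg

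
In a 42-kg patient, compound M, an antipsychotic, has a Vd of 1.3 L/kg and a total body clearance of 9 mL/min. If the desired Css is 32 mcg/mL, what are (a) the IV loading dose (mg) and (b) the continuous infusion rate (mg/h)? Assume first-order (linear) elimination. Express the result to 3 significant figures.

Total Vd = 1.3 × 42 = 54.60 L
LD = Vd · C_target = 54.60 × 32 = 1747 mg
CL = 9 mL/min = 9 × 0.06 = 0.5400 L/h
Infusion rate = 0.5400 L/h × 32 mg/L = 17.28 mg/h

(a) 1750 mg; (b) 17.3 mg/h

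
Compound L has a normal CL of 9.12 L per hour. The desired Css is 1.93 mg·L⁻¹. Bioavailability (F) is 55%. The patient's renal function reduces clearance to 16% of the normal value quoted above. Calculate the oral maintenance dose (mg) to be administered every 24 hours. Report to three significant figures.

123 mg

Patient clearance = 0.16 × 9.120 = 1.459 L/h
D = CL × Css × τ / F = 1.459 × 1.93 × 24 / 0.55 = 122.9 mg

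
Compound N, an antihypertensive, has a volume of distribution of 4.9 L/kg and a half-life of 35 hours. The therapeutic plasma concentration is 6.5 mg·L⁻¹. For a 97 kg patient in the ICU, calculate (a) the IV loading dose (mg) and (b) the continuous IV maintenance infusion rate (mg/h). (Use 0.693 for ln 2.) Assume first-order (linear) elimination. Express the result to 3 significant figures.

Vd(total) = 97 kg × 4.9 L/kg = 475.3 L
LD = Vd × C = 475.3 × 6.5 = 3089 mg
CL = 0.693 × Vd / t½ = 0.693 × 475.3 / 35 = 9.411 L/h
Infusion rate = CL × Css = 9.411 × 6.5 = 61.17 mg/h

(a) 3090 mg; (b) 61.2 mg/h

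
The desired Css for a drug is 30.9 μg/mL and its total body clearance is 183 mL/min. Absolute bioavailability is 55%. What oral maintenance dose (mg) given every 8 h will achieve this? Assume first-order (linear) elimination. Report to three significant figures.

CL = 183 mL/min = 183 × 0.06 = 10.98 L/h
At steady state, dose per interval replaces the amount cleared in that interval: F·D/τ = CL·Css.
D = CL × Css × τ / F = 10.98 × 30.9 × 8 / 0.55 = 4935 mg

4940 mg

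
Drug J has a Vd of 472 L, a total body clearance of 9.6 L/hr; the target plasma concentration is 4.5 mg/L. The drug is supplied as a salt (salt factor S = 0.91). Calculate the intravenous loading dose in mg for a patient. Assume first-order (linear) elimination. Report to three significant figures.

LD = Vd × C / S = 472.0 × 4.500 / 0.91 = 2334 mg

2330 mg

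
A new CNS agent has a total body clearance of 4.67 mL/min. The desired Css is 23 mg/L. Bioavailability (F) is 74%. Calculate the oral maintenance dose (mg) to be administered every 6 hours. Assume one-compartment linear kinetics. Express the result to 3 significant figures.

52.3 mg

Convert clearance: 4.67 mL/min × 60 min/h ÷ 1000 mL/L = 0.2802 L/h
D = CL × Css × τ / F = 0.2802 × 23 × 6 / 0.74 = 52.25 mg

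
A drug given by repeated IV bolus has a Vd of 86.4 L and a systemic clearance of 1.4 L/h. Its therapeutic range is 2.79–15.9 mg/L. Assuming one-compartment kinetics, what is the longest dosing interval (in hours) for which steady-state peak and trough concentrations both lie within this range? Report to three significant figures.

k = CL / Vd = 1.400 / 86.40 = 0.01620 h⁻¹
Between IV bolus doses, concentration decays as C = C₀·e^(−kτ), so C_peak/C_trough = e^(kτ).
τ_max = ln(C_peak/C_trough) / k = ln(15.9/2.79) / 0.01620 = 1.740 / 0.01620 = 107.4 h

107 h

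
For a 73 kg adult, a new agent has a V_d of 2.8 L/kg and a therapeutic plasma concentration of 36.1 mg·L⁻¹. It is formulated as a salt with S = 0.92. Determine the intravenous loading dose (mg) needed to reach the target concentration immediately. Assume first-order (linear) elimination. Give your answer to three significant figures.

8020 mg

Vd = 2.8 L/kg × 73 kg = 204.4 L
The loading dose fills Vd to the target concentration.
LD = Vd × C / S = 204.4 × 36.10 / 0.92 = 8020 mg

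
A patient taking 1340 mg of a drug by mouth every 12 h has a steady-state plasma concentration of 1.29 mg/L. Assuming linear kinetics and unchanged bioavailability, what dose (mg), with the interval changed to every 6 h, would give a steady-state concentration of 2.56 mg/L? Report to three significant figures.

For first-order elimination, Css ∝ F·D/(CL·τ); F and CL are unchanged, so Css ∝ D/τ.
D₂ = D₁ × (Css,target / Css,current) × (τ₂/τ₁) = 1340 × (2.56/1.29) × (6/12) = 1330 mg

1330 mg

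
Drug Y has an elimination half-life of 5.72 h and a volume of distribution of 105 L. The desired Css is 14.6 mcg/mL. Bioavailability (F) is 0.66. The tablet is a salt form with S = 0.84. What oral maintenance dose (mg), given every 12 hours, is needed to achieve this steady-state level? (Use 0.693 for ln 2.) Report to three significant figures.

CL = 0.693 × Vd / t½ = 0.693 × 105.0 / 5.72 = 12.72 L/h
D = CL × Css × τ / F / S = 12.72 × 14.6 × 12 / 0.66 / 0.84 = 4020 mg

4020 mg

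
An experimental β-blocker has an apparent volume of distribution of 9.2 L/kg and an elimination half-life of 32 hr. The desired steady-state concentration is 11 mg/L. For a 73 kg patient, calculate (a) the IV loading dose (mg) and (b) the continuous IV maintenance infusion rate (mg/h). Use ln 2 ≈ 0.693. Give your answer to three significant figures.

(a) 7390 mg; (b) 160 mg/h

Total Vd = 9.2 × 73 = 671.6 L
LD = Vd × C = 671.6 × 11 = 7388 mg
CL = 0.693 × Vd / t½ = 0.693 × 671.6 / 32 = 14.54 L/h
Infusion rate = CL × Css = 14.54 × 11 = 159.9 mg/h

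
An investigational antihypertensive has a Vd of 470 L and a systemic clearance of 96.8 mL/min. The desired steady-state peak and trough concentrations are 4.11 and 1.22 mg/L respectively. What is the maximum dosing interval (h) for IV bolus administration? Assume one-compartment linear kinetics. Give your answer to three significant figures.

98.3 h

CL = 96.8 mL/min = 96.8 × 0.06 = 5.808 L/h
k = CL / Vd = 5.808 / 470.0 = 0.01236 h⁻¹
Between IV bolus doses, concentration decays as C = C₀·e^(−kτ), so C_peak/C_trough = e^(kτ).
τ_max = ln(C_peak/C_trough) / k = ln(4.11/1.22) / 0.01236 = 1.215 / 0.01236 = 98.30 h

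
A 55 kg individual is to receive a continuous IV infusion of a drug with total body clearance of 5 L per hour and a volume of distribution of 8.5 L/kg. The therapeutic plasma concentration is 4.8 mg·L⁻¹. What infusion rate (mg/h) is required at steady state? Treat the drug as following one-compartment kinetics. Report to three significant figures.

24.0 mg/h

Rate = CL × Css = 5.000 × 4.8 = 24.00 mg/h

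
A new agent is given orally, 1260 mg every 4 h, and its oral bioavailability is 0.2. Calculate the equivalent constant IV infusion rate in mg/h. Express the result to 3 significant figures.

Equivalent systemic input: infusion rate = F·D/τ.
Rate = 0.2 × 1260 / 4 = 63.00 mg/h

63.0 mg/h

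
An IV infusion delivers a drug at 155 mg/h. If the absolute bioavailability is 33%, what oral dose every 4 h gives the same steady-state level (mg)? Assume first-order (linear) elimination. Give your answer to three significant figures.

1880 mg

To maintain the same Css, the systemic dosing rate must be unchanged: F·D/τ = infusion rate.
D = rate × τ / F = 155 × 4 / 0.33 = 1879 mg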